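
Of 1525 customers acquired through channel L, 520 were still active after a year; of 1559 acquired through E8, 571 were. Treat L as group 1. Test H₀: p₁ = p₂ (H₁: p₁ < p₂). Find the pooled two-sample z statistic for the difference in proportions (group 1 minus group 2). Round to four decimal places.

p̂₁ = 520/1525 ≈ 0.3409836, p̂₂ = 571/1559 ≈ 0.3662604.
Pooled p̂ = (520+571)/(1525+1559) = 1091/3084 = 0.3537613.
SE = √(0.228614 × 0.00129717) = 0.0172207.
z = (0.3409836 − 0.3662604)/0.0172207 = -0.0252768/0.0172207 = -1.4678.

z = -1.4678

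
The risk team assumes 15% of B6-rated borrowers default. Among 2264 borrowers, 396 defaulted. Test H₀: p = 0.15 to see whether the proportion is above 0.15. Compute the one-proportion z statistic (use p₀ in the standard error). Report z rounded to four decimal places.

p̂ = 396/2264 ≈ 0.1749117.
SE = √(p₀(1−p₀)/n) = √(0.1275/2264) = 0.0075044.
z = (0.1749117 − 0.15)/0.0075044 = 0.0249117/0.0075044 = 3.3196.

z = 3.3196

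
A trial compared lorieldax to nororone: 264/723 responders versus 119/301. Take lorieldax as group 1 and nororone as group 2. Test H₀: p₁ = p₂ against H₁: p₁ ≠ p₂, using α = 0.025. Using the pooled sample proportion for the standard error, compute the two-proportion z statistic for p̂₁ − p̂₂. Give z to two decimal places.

p̂₁ = 264/723 ≈ 0.3651, p̂₂ = 119/301 ≈ 0.3953.
Pooled p̂ = (264+119)/(723+301) = 383/1024 = 0.3740.
SE = √(p̂(1−p̂)(1/n₁+1/n₂)) = √(0.3740·0.6260·0.00470539) = √(0.00110167) = 0.0332.
z = (0.3651 − 0.3953)/0.0332 = -0.0302/0.0332 = -0.91.
p-value = 2·P(Z > 0.910) ≈ 0.3628; since p > α = 0.025, fail to reject H₀.

z = -0.91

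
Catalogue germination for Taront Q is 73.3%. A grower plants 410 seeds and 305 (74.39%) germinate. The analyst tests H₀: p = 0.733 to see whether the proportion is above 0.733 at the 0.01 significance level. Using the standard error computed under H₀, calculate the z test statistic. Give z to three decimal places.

z = 0.499

p̂ = 305/410 ≈ 0.74390.
SE = √(p₀(1−p₀)/n) = √(0.19571/410) = 0.02185.
z = (0.74390 − 0.733)/0.02185 = 0.01090/0.02185 = 0.499.
p-value = P(Z > 0.499) ≈ 0.3089, so at α = 0.01 we fail to reject H₀.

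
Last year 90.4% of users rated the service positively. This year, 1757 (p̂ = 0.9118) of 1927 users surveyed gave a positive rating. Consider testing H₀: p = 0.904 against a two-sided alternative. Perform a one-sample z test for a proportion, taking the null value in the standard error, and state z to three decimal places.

p̂ = 1757/1927 = 0.91178.
Under H₀, SE = √(0.904·0.096/1927) = √(4.50358e-05) = 0.00671.
z = (0.91178 − 0.904)/0.00671 = 0.00778/0.00671 = 1.159.
p-value = 2·P(Z > 1.159) ≈ 0.2463.

z = 1.159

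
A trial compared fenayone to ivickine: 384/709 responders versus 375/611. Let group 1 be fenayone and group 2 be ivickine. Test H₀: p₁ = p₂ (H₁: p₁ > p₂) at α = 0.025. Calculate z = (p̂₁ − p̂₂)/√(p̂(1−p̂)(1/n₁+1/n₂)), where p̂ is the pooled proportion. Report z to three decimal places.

p̂₁ = 384/709 ≈ 0.541608, p̂₂ = 375/611 ≈ 0.613748.
Pooled p̂ = (384+375)/(709+611) = 759/1320 = 0.575000.
SE = √(0.244375 × 0.0030471) = 0.027288.
z = (0.541608 − 0.613748)/0.027288 = -0.072140/0.027288 = -2.644.
p-value = P(Z > -2.644) ≈ 0.9959; since p > α = 0.025, fail to reject H₀.

z = -2.644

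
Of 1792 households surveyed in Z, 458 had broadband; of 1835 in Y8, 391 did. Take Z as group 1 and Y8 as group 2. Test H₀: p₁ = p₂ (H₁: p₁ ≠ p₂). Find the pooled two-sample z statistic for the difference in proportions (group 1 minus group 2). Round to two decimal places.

z = 3.02

p̂₁ = 458/1792 ≈ 0.25558, p̂₂ = 391/1835 ≈ 0.21308.
Pooled p̂ = (458+391)/(1792+1835) = 849/3627 = 0.23408.
SE = √(0.179285 × 0.00110299) = 0.01406.
z = (0.25558 − 0.21308)/0.01406 = 0.04250/0.01406 = 3.02.
p-value = 2·P(Z > 3.022) ≈ 0.0025.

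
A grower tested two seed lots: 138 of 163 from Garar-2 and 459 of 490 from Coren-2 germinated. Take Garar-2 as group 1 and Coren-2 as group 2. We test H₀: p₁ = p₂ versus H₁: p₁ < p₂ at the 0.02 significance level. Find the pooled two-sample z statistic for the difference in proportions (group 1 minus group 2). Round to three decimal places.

z = -3.559

p̂₁ = 138/163 ≈ 0.846626, p̂₂ = 459/490 ≈ 0.936735.
Pooled p̂ = (138+459)/(163+490) = 597/653 = 0.914242.
SE = √(p̂(1−p̂)(1/n₁+1/n₂)) = √(0.914242·0.085758·0.00817579) = √(0.000641011) = 0.025318.
z = (0.846626 − 0.936735)/0.025318 = -0.090109/0.025318 = -3.559.
p-value = P(Z < -3.559) ≈ 0.0002, so at α = 0.02 we reject H₀.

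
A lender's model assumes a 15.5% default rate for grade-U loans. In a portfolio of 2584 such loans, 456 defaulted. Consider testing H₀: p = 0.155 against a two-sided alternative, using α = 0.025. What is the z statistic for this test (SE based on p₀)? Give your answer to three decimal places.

z = 3.016

p̂ = 456/2584 = 0.176471.
Under H₀, SE = √(0.155·0.845/2584) = √(5.06869e-05) = 0.007119.
z = (0.176471 − 0.155)/0.007119 = 0.021471/0.007119 = 3.016.
Two-sided p-value ≈ 2·Φ(−3.016) = 0.0026, so at α = 0.025 we reject H₀.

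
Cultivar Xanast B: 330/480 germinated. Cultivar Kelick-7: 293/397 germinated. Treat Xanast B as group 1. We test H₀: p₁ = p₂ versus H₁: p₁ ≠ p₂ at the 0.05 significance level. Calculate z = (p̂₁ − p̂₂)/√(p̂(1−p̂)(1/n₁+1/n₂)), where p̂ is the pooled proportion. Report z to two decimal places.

p̂₁ = 330/480 ≈ 0.6875, p̂₂ = 293/397 ≈ 0.7380.
Pooled p̂ = (330+293)/(480+397) = 623/877 = 0.7104.
SE = √(p̂(1−p̂)(1/n₁+1/n₂)) = √(0.7104·0.2896·0.00460223) = √(0.00094687) = 0.0308.
z = (0.6875 − 0.7380)/0.0308 = -0.0505/0.0308 = -1.64.
Two-sided p-value ≈ 2·Φ(−1.642) = 0.1005. With α = 0.05, fail to reject H₀.

z = -1.64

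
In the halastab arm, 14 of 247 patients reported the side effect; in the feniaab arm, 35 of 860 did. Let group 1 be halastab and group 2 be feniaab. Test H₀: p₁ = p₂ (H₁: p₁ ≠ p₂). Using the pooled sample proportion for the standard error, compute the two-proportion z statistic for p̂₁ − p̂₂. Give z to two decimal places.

p̂₁ = 14/247 ≈ 0.0567, p̂₂ = 35/860 ≈ 0.0407.
Pooled p̂ = (14+35)/(247+860) = 49/1107 = 0.0443.
SE = √(p̂(1−p̂)(1/n₁+1/n₂)) = √(0.0443·0.9557·0.00521137) = √(0.000220465) = 0.0148.
z = (0.0567 − 0.0407)/0.0148 = 0.0160/0.0148 = 1.08.

z = 1.08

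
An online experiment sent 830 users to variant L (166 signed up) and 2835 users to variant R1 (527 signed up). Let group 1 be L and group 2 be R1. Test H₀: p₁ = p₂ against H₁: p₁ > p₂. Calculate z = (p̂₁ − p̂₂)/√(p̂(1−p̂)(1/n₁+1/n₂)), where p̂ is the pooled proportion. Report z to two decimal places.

z = 0.91

p̂₁ = 166/830 = 0.2000, p̂₂ = 527/2835 = 0.1859.
Pooled p̂ = (166+527)/(830+2835) = 693/3665 = 0.1891.
SE = √(p̂(1−p̂)(1/n₁+1/n₂)) = √(0.1891·0.8109·0.00155755) = √(0.000238823) = 0.0155.
z = (0.2000 − 0.1859)/0.0155 = 0.0141/0.0155 = 0.91.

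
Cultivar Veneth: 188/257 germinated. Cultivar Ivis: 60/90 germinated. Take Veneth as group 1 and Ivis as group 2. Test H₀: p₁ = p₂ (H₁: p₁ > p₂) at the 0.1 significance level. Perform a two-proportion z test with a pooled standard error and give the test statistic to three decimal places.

p̂₁ = 188/257 = 0.731518, p̂₂ = 60/90 = 0.666667.
Pooled p̂ = (188+60)/(257+90) = 248/347 = 0.714697.
SE = √(0.203905 × 0.0150022) = 0.055308.
z = (0.731518 − 0.666667)/0.055308 = 0.064851/0.055308 = 1.173.
p-value = P(Z > 1.173) ≈ 0.1205; since p > α = 0.1, fail to reject H₀.

z = 1.173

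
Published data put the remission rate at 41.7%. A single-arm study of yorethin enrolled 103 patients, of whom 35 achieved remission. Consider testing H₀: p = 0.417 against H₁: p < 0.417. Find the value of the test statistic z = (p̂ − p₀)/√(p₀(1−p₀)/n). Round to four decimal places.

z = -1.5889

p̂ = 35/103 = 0.339806.
Standard error under H₀: √(0.417×0.583/103) = 0.048583.
z = (0.339806 − 0.417)/0.048583 = -0.077194/0.048583 = -1.5889.
p-value = P(Z < -1.589) ≈ 0.0560.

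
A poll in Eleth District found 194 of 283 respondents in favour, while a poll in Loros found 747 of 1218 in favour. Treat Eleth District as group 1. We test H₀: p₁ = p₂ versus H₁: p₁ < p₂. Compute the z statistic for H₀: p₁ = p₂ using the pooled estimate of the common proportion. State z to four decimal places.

z = 2.2627

p̂₁ = 194/283 ≈ 0.685512, p̂₂ = 747/1218 ≈ 0.613300.
Pooled p̂ = (194+747)/(283+1218) = 941/1501 = 0.626915.
SE = √(p̂(1−p̂)(1/n₁+1/n₂)) = √(0.626915·0.373085·0.00435459) = √(0.00101851) = 0.031914.
z = (0.685512 − 0.613300)/0.031914 = 0.072212/0.031914 = 2.2627.
p-value = P(Z < 2.263) ≈ 0.9882.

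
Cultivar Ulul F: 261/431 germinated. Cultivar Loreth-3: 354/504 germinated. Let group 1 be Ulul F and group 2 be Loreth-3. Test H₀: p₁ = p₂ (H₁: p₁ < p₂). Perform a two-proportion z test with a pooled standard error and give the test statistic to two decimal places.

z = -3.11

p̂₁ = 261/431 = 0.6056, p̂₂ = 354/504 = 0.7024.
Pooled p̂ = (261+354)/(431+504) = 615/935 = 0.6578.
SE = √(p̂(1−p̂)(1/n₁+1/n₂)) = √(0.6578·0.3422·0.00430431) = √(0.00096896) = 0.0311.
z = (0.6056 − 0.7024)/0.0311 = -0.0968/0.0311 = -3.11.
p-value = P(Z < -3.110) ≈ 0.0009.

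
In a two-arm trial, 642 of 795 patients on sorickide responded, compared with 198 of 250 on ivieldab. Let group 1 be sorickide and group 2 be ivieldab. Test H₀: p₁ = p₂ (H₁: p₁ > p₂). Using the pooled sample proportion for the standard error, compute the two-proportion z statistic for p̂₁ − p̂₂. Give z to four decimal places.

z = 0.5399

p̂₁ = 642/795 = 0.807547, p̂₂ = 198/250 = 0.792000.
Pooled p̂ = (642+198)/(795+250) = 840/1045 = 0.803828.
SE = √(p̂(1−p̂)(1/n₁+1/n₂)) = √(0.803828·0.196172·0.00525786) = √(0.000829105) = 0.028794.
z = (0.807547 − 0.792000)/0.028794 = 0.015547/0.028794 = 0.5399.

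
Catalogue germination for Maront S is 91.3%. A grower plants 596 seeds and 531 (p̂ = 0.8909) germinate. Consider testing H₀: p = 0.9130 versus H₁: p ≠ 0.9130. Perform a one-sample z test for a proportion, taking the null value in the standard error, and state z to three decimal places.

p̂ = 531/596 ≈ 0.890940.
SE = √(p₀(1−p₀)/n) = √(0.079431/596) = 0.011544.
z = (0.890940 − 0.913)/0.011544 = -0.022060/0.011544 = -1.911.

z = -1.911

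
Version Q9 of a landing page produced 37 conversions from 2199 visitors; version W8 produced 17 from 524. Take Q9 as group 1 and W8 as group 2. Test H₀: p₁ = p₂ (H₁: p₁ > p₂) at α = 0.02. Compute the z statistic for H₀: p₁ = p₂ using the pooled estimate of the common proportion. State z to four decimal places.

p̂₁ = 37/2199 = 0.0168258, p̂₂ = 17/524 = 0.0324427.
Pooled p̂ = (37+17)/(2199+524) = 54/2723 = 0.0198311.
SE = √(p̂(1−p̂)(1/n₁+1/n₂)) = √(0.0198311·0.9801689·0.00236315) = √(4.59344e-05) = 0.0067775.
z = (0.0168258 − 0.0324427)/0.0067775 = -0.0156169/0.0067775 = -2.3042.
p-value = P(Z > -2.304) ≈ 0.9894, so at α = 0.02 we fail to reject H₀.

z = -2.3042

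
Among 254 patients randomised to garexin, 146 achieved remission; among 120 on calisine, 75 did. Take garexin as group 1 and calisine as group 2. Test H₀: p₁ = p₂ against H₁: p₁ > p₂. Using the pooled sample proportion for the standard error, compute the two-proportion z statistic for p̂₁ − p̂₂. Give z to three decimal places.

p̂₁ = 146/254 ≈ 0.57480, p̂₂ = 75/120 ≈ 0.62500.
Pooled p̂ = (146+75)/(254+120) = 221/374 = 0.59091.
SE = √(p̂(1−p̂)(1/n₁+1/n₂)) = √(0.59091·0.40909·0.0122703) = √(0.00296618) = 0.05446.
z = (0.57480 − 0.62500)/0.05446 = -0.05020/0.05446 = -0.922.
p-value = P(Z > -0.922) ≈ 0.8217.

z = -0.922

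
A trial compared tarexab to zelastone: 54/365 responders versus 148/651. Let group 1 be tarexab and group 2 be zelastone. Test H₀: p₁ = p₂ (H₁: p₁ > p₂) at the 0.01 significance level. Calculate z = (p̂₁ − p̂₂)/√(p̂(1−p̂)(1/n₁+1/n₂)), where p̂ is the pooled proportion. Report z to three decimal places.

p̂₁ = 54/365 ≈ 0.14795, p̂₂ = 148/651 ≈ 0.22734.
Pooled p̂ = (54+148)/(365+651) = 202/1016 = 0.19882.
SE = √(p̂(1−p̂)(1/n₁+1/n₂)) = √(0.19882·0.80118·0.00427582) = √(0.000681096) = 0.02610.
z = (0.14795 − 0.22734)/0.02610 = -0.07939/0.02610 = -3.042.
p-value = P(Z > -3.042) ≈ 0.9988; since p > α = 0.01, fail to reject H₀.

z = -3.042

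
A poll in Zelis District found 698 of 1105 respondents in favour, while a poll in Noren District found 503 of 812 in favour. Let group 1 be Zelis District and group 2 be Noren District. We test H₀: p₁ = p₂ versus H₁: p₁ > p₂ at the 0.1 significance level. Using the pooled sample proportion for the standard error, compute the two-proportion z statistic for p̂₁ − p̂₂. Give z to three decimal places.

z = 0.546

p̂₁ = 698/1105 = 0.63167, p̂₂ = 503/812 = 0.61946.
Pooled p̂ = (698+503)/(1105+812) = 1201/1917 = 0.62650.
SE = √(0.233998 × 0.0021365) = 0.02236.
z = (0.63167 − 0.61946)/0.02236 = 0.01221/0.02236 = 0.546.
p-value = P(Z > 0.546) ≈ 0.2924; since p > α = 0.1, fail to reject H₀.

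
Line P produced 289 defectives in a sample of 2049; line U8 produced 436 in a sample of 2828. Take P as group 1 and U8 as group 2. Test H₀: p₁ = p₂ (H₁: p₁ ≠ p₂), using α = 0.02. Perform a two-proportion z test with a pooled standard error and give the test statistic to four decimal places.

p̂₁ = 289/2049 ≈ 0.1410444, p̂₂ = 436/2828 ≈ 0.1541726.
Pooled p̂ = (289+436)/(2049+2828) = 725/4877 = 0.1486570.
SE = √(p̂(1−p̂)(1/n₁+1/n₂)) = √(0.1486570·0.8513430·0.00084165) = √(0.000106518) = 0.0103207.
z = (0.1410444 − 0.1541726)/0.0103207 = -0.0131282/0.0103207 = -1.2720.
p-value = 2·P(Z > 1.272) ≈ 0.2034. With α = 0.02, fail to reject H₀.

z = -1.2720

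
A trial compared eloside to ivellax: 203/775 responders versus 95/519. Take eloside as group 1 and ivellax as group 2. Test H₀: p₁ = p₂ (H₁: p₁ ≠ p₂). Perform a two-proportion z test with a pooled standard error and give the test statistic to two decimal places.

z = 3.30

p̂₁ = 203/775 ≈ 0.2619, p̂₂ = 95/519 ≈ 0.1830.
Pooled p̂ = (203+95)/(775+519) = 298/1294 = 0.2303.
SE = √(p̂(1−p̂)(1/n₁+1/n₂)) = √(0.2303·0.7697·0.0032171) = √(0.000570259) = 0.0239.
z = (0.2619 − 0.1830)/0.0239 = 0.0789/0.0239 = 3.30.
p-value = 2·P(Z > 3.304) ≈ 0.0010.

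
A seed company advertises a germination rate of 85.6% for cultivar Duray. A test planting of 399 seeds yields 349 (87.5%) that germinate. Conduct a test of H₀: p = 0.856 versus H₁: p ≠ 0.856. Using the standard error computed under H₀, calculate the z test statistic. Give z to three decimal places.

z = 1.063

p̂ = 349/399 = 0.87469.
Standard error under H₀: √(0.856×0.144/399) = 0.01758.
z = (0.87469 − 0.856)/0.01758 = 0.01869/0.01758 = 1.063.
Two-sided p-value ≈ 2·Φ(−1.063) = 0.2877.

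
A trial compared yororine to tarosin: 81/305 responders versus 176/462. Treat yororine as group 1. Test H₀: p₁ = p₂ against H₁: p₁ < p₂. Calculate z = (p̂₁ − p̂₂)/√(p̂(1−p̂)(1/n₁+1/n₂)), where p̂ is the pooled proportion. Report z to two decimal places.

p̂₁ = 81/305 ≈ 0.26557, p̂₂ = 176/462 ≈ 0.38095.
Pooled p̂ = (81+176)/(305+462) = 257/767 = 0.33507.
SE = √(0.222799 × 0.00544319) = 0.03482.
z = (0.26557 − 0.38095)/0.03482 = -0.11538/0.03482 = -3.31.
p-value = P(Z < -3.313) ≈ 0.0005.

z = -3.31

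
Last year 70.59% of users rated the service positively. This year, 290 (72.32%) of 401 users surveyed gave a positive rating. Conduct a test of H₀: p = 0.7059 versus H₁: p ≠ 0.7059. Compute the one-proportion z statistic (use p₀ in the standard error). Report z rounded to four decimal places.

z = 0.7600

p̂ = 290/401 ≈ 0.723192.
Under H₀, SE = √(0.7059·0.2941/401) = √(0.000517719) = 0.022753.
z = (0.723192 − 0.7059)/0.022753 = 0.017292/0.022753 = 0.7600.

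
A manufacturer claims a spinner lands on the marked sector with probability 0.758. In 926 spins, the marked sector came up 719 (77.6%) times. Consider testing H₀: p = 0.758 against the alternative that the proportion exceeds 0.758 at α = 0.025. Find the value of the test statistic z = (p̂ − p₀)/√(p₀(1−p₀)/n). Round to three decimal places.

z = 1.311

p̂ = 719/926 = 0.776458.
Under H₀, SE = √(0.758·0.242/926) = √(0.000198095) = 0.014075.
z = (0.776458 − 0.758)/0.014075 = 0.018458/0.014075 = 1.311.
p-value = P(Z > 1.311) ≈ 0.0949, so at α = 0.025 we fail to reject H₀.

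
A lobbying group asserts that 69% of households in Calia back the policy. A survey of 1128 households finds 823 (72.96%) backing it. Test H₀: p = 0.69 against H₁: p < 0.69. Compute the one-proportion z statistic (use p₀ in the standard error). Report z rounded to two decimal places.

p̂ = 823/1128 = 0.72961.
Standard error under H₀: √(0.69×0.31/1128) = 0.01377.
z = (0.72961 − 0.69)/0.01377 = 0.03961/0.01377 = 2.88.

z = 2.88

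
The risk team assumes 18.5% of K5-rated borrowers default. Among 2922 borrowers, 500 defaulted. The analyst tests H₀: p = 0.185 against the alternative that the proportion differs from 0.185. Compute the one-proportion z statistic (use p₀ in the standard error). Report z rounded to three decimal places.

z = -1.933

p̂ = 500/2922 ≈ 0.17112.
Under H₀, SE = √(0.185·0.815/2922) = √(5.15999e-05) = 0.00718.
z = (0.17112 − 0.185)/0.00718 = -0.01388/0.00718 = -1.933.
Two-sided p-value ≈ 2·Φ(−1.933) = 0.0533.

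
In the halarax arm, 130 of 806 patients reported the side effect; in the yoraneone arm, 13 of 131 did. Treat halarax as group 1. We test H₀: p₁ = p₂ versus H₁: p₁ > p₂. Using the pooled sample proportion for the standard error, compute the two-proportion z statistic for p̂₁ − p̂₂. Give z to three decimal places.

z = 1.832

p̂₁ = 130/806 ≈ 0.161290, p̂₂ = 13/131 ≈ 0.099237.
Pooled p̂ = (130+13)/(806+131) = 143/937 = 0.152615.
SE = √(0.129323 × 0.00887428) = 0.033877.
z = (0.161290 − 0.099237)/0.033877 = 0.062053/0.033877 = 1.832.
p-value = P(Z > 1.832) ≈ 0.0335.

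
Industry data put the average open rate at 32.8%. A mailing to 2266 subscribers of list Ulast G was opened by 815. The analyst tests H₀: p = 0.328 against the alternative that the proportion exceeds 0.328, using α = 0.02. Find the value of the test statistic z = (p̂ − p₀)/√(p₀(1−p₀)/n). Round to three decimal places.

z = 3.211

p̂ = 815/2266 = 0.35966.
SE = √(p₀(1−p₀)/n) = √(0.22042/2266) = 0.00986.
z = (0.35966 − 0.328)/0.00986 = 0.03166/0.00986 = 3.211.
p-value = P(Z > 3.211) ≈ 0.0007. With α = 0.02, reject H₀.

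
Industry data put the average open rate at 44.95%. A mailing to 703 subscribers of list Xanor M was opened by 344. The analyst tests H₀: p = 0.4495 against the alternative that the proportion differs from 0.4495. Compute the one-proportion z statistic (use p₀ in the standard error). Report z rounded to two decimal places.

z = 2.12

p̂ = 344/703 ≈ 0.4893.
Under H₀, SE = √(0.4495·0.5505/703) = √(0.000351991) = 0.0188.
z = (0.4893 − 0.4495)/0.0188 = 0.0398/0.0188 = 2.12.
Two-sided p-value ≈ 2·Φ(−2.123) = 0.0337.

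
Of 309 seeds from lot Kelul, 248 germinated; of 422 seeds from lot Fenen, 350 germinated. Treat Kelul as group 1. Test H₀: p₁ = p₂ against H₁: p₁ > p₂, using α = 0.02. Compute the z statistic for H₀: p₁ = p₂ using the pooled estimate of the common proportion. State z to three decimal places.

z = -0.928

p̂₁ = 248/309 ≈ 0.802589, p̂₂ = 350/422 ≈ 0.829384.
Pooled p̂ = (248+350)/(309+422) = 598/731 = 0.818057.
SE = √(p̂(1−p̂)(1/n₁+1/n₂)) = √(0.818057·0.181943·0.00560591) = √(0.000834381) = 0.028886.
z = (0.802589 − 0.829384)/0.028886 = -0.026795/0.028886 = -0.928.
p-value = P(Z > -0.928) ≈ 0.8232. With α = 0.02, fail to reject H₀.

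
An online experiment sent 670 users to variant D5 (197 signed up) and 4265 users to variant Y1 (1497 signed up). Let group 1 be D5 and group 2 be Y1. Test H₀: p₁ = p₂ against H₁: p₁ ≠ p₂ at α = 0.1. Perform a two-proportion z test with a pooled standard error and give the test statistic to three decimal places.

z = -2.887

p̂₁ = 197/670 = 0.29403, p̂₂ = 1497/4265 = 0.35100.
Pooled p̂ = (197+1497)/(670+4265) = 1694/4935 = 0.34326.
SE = √(p̂(1−p̂)(1/n₁+1/n₂)) = √(0.34326·0.65674·0.001727) = √(0.000389324) = 0.01973.
z = (0.29403 − 0.35100)/0.01973 = -0.05697/0.01973 = -2.887.
p-value = 2·P(Z > 2.887) ≈ 0.0039; since p < α = 0.1, reject H₀.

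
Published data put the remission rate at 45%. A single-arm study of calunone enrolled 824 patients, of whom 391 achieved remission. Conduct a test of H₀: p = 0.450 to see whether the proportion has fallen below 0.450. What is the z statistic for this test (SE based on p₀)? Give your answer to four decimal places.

z = 1.4145

p̂ = 391/824 = 0.474515.
SE = √(p₀(1−p₀)/n) = √(0.2475/824) = 0.017331.
z = (0.474515 − 0.45)/0.017331 = 0.024515/0.017331 = 1.4145.
p-value = P(Z < 1.414) ≈ 0.9214.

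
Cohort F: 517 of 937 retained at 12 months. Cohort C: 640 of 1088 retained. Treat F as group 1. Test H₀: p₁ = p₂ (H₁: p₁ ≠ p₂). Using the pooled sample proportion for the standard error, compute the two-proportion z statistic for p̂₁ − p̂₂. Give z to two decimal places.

p̂₁ = 517/937 ≈ 0.5518, p̂₂ = 640/1088 ≈ 0.5882.
Pooled p̂ = (517+640)/(937+1088) = 1157/2025 = 0.5714.
SE = √(0.244908 × 0.00198635) = 0.0221.
z = (0.5518 − 0.5882)/0.0221 = -0.0364/0.0221 = -1.65.
Two-sided p-value ≈ 2·Φ(−1.654) = 0.0982.

z = -1.65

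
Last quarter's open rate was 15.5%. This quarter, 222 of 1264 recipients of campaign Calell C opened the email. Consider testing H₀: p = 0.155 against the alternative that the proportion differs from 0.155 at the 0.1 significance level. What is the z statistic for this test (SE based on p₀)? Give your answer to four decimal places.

p̂ = 222/1264 ≈ 0.1756329.
Under H₀, SE = √(0.155·0.845/1264) = √(0.000103619) = 0.0101794.
z = (0.1756329 − 0.155)/0.0101794 = 0.0206329/0.0101794 = 2.0269.
Two-sided p-value ≈ 2·Φ(−2.027) = 0.0427, so at α = 0.1 we reject H₀.

z = 2.0269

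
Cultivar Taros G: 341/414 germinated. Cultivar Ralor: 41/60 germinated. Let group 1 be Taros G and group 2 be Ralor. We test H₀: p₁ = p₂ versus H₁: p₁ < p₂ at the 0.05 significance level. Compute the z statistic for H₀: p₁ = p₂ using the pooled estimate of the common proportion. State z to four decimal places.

z = 2.5687

p̂₁ = 341/414 ≈ 0.823671, p̂₂ = 41/60 ≈ 0.683333.
Pooled p̂ = (341+41)/(414+60) = 382/474 = 0.805907.
SE = √(0.156421 × 0.0190821) = 0.054634.
z = (0.823671 − 0.683333)/0.054634 = 0.140338/0.054634 = 2.5687.
p-value = P(Z < 2.569) ≈ 0.9949; since p > α = 0.05, fail to reject H₀.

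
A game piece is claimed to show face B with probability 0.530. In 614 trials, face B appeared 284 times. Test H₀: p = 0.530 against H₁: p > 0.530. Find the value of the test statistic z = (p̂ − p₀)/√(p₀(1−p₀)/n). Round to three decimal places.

z = -3.349

p̂ = 284/614 = 0.462541.
SE = √(p₀(1−p₀)/n) = √(0.2491/614) = 0.020142.
z = (0.462541 − 0.53)/0.020142 = -0.067459/0.020142 = -3.349.
p-value = P(Z > -3.349) ≈ 0.9996.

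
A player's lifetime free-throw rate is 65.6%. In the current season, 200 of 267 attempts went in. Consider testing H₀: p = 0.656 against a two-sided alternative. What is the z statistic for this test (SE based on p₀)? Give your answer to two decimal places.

z = 3.20

p̂ = 200/267 ≈ 0.7491.
Under H₀, SE = √(0.656·0.344/267) = √(0.000845184) = 0.0291.
z = (0.7491 − 0.656)/0.0291 = 0.0931/0.0291 = 3.20.
p-value = 2·P(Z > 3.201) ≈ 0.0014.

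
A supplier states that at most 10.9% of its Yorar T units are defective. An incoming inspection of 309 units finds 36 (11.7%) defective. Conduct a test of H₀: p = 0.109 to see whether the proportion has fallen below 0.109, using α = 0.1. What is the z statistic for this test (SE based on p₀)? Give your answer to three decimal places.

p̂ = 36/309 = 0.11650.
Standard error under H₀: √(0.109×0.891/309) = 0.01773.
z = (0.11650 − 0.109)/0.01773 = 0.00750/0.01773 = 0.423.
p-value = P(Z < 0.423) ≈ 0.6640, so at α = 0.1 we fail to reject H₀.

z = 0.423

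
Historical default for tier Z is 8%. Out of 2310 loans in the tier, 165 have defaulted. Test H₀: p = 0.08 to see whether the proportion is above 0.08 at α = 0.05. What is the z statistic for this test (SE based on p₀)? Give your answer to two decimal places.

p̂ = 165/2310 = 0.07143.
Standard error under H₀: √(0.08×0.92/2310) = 0.00564.
z = (0.07143 − 0.08)/0.00564 = -0.00857/0.00564 = -1.52.
p-value = P(Z > -1.519) ≈ 0.9356. With α = 0.05, fail to reject H₀.

z = -1.52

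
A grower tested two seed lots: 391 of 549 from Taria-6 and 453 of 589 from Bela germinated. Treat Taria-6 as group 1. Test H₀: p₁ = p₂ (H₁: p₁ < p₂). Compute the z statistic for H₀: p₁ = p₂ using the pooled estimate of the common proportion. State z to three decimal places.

z = -2.191

p̂₁ = 391/549 = 0.71220, p̂₂ = 453/589 = 0.76910.
Pooled p̂ = (391+453)/(549+589) = 844/1138 = 0.74165.
SE = √(p̂(1−p̂)(1/n₁+1/n₂)) = √(0.74165·0.25835·0.00351929) = √(0.00067431) = 0.02597.
z = (0.71220 − 0.76910)/0.02597 = -0.05690/0.02597 = -2.191.
p-value = P(Z < -2.191) ≈ 0.0142.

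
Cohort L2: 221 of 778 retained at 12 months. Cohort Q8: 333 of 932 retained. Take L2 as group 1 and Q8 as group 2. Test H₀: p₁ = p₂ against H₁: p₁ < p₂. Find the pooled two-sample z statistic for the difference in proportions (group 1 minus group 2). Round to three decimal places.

z = -3.222

p̂₁ = 221/778 = 0.28406, p̂₂ = 333/932 = 0.35730.
Pooled p̂ = (221+333)/(778+932) = 554/1710 = 0.32398.
SE = √(p̂(1−p̂)(1/n₁+1/n₂)) = √(0.32398·0.67602·0.00235831) = √(0.000516507) = 0.02273.
z = (0.28406 − 0.35730)/0.02273 = -0.07324/0.02273 = -3.222.
p-value = P(Z < -3.222) ≈ 0.0006.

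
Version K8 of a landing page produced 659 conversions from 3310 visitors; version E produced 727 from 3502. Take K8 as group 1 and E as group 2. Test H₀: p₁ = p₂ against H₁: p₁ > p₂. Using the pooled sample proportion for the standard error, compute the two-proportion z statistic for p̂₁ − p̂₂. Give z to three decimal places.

p̂₁ = 659/3310 ≈ 0.199094, p̂₂ = 727/3502 ≈ 0.207596.
Pooled p̂ = (659+727)/(3310+3502) = 1386/6812 = 0.203464.
SE = √(0.162067 × 0.000587666) = 0.009759.
z = (0.199094 − 0.207596)/0.009759 = -0.008502/0.009759 = -0.871.
p-value = P(Z > -0.871) ≈ 0.8082.

z = -0.871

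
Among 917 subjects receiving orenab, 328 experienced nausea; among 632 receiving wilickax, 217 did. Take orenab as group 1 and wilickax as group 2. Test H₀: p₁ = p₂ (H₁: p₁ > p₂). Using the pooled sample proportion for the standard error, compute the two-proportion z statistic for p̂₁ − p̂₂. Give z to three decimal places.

p̂₁ = 328/917 = 0.35769, p̂₂ = 217/632 = 0.34335.
Pooled p̂ = (328+217)/(917+632) = 545/1549 = 0.35184.
SE = √(0.228049 × 0.00267279) = 0.02469.
z = (0.35769 − 0.34335)/0.02469 = 0.01434/0.02469 = 0.581.
p-value = P(Z > 0.581) ≈ 0.2808.

z = 0.581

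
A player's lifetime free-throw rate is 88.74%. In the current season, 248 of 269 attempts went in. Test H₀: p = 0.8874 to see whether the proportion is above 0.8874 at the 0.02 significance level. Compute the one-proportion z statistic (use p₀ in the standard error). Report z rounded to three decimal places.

z = 1.792

p̂ = 248/269 ≈ 0.92193.
Under H₀, SE = √(0.8874·0.1126/269) = √(0.000371454) = 0.01927.
z = (0.92193 − 0.8874)/0.01927 = 0.03453/0.01927 = 1.792.
p-value = P(Z > 1.792) ≈ 0.0366. With α = 0.02, fail to reject H₀.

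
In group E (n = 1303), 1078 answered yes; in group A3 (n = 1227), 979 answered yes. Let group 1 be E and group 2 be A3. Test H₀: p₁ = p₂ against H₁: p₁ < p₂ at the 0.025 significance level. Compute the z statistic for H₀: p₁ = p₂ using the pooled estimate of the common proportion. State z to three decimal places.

p̂₁ = 1078/1303 = 0.82732, p̂₂ = 979/1227 = 0.79788.
Pooled p̂ = (1078+979)/(1303+1227) = 2057/2530 = 0.81304.
SE = √(p̂(1−p̂)(1/n₁+1/n₂)) = √(0.81304·0.18696·0.00158246) = √(0.000240539) = 0.01551.
z = (0.82732 − 0.79788)/0.01551 = 0.02944/0.01551 = 1.898.
p-value = P(Z < 1.898) ≈ 0.9712. With α = 0.025, fail to reject H₀.

z = 1.898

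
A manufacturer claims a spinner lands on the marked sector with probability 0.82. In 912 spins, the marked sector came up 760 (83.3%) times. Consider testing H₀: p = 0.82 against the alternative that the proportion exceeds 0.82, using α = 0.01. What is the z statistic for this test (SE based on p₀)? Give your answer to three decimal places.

z = 1.048

p̂ = 760/912 = 0.83333.
Under H₀, SE = √(0.82·0.18/912) = √(0.000161842) = 0.01272.
z = (0.83333 − 0.82)/0.01272 = 0.01333/0.01272 = 1.048.
p-value = P(Z > 1.048) ≈ 0.1473. With α = 0.01, fail to reject H₀.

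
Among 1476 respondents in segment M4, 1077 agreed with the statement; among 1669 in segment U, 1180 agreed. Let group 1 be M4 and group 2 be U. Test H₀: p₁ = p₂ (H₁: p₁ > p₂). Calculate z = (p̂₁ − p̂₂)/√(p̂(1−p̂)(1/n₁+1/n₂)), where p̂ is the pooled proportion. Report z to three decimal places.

z = 1.409

p̂₁ = 1077/1476 = 0.72967, p̂₂ = 1180/1669 = 0.70701.
Pooled p̂ = (1077+1180)/(1476+1669) = 2257/3145 = 0.71765.
SE = √(0.20263 × 0.00127667) = 0.01608.
z = (0.72967 − 0.70701)/0.01608 = 0.02266/0.01608 = 1.409.
p-value = P(Z > 1.409) ≈ 0.0794.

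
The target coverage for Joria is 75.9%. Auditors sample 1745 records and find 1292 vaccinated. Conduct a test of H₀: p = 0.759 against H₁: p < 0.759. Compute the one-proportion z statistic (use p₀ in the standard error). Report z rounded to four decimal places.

p̂ = 1292/1745 = 0.7404011.
Standard error under H₀: √(0.759×0.241/1745) = 0.0102384.
z = (0.7404011 − 0.759)/0.0102384 = -0.0185989/0.0102384 = -1.8166.
p-value = P(Z < -1.817) ≈ 0.0346.

z = -1.8166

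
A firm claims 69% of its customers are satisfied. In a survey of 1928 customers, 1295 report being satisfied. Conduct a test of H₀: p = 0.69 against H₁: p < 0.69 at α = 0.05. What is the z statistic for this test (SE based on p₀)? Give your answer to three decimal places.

z = -1.739

p̂ = 1295/1928 = 0.671680.
SE = √(p₀(1−p₀)/n) = √(0.2139/1928) = 0.010533.
z = (0.671680 − 0.69)/0.010533 = -0.018320/0.010533 = -1.739.
p-value = P(Z < -1.739) ≈ 0.0410; since p < α = 0.05, reject H₀.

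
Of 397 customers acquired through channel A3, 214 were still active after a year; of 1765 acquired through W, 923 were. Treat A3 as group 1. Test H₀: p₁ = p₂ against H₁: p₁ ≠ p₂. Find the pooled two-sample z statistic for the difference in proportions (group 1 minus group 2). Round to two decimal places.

z = 0.58

p̂₁ = 214/397 = 0.5390, p̂₂ = 923/1765 = 0.5229.
Pooled p̂ = (214+923)/(397+1765) = 1137/2162 = 0.5259.
SE = √(0.249329 × 0.00308546) = 0.0277.
z = (0.5390 − 0.5229)/0.0277 = 0.0161/0.0277 = 0.58.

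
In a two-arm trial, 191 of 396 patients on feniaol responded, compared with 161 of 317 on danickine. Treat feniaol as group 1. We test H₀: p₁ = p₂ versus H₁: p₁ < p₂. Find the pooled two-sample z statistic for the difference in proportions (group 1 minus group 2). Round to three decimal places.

p̂₁ = 191/396 ≈ 0.482323, p̂₂ = 161/317 ≈ 0.507886.
Pooled p̂ = (191+161)/(396+317) = 352/713 = 0.493689.
SE = √(0.24996 × 0.00567983) = 0.037679.
z = (0.482323 − 0.507886)/0.037679 = -0.025563/0.037679 = -0.678.
p-value = P(Z < -0.678) ≈ 0.2487.

z = -0.678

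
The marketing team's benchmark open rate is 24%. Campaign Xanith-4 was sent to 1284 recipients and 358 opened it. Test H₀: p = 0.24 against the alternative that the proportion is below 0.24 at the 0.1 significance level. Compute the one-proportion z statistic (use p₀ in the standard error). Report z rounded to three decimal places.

p̂ = 358/1284 = 0.27882.
SE = √(p₀(1−p₀)/n) = √(0.1824/1284) = 0.01192.
z = (0.27882 − 0.24)/0.01192 = 0.03882/0.01192 = 3.257.
p-value = P(Z < 3.257) ≈ 0.9994, so at α = 0.1 we fail to reject H₀.

z = 3.257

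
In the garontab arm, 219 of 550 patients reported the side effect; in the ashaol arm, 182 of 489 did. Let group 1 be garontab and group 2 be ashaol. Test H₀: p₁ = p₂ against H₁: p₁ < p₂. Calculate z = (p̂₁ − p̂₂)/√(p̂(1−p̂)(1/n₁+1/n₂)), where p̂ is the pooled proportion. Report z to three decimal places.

z = 0.859

p̂₁ = 219/550 ≈ 0.39818, p̂₂ = 182/489 ≈ 0.37219.
Pooled p̂ = (219+182)/(550+489) = 401/1039 = 0.38595.
SE = √(0.236992 × 0.00386317) = 0.03026.
z = (0.39818 − 0.37219)/0.03026 = 0.02599/0.03026 = 0.859.
p-value = P(Z < 0.859) ≈ 0.8048.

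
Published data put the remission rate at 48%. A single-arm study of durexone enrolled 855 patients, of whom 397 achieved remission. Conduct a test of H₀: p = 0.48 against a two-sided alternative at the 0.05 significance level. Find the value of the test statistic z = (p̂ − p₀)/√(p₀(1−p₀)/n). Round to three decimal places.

p̂ = 397/855 ≈ 0.46433.
SE = √(p₀(1−p₀)/n) = √(0.2496/855) = 0.01709.
z = (0.46433 − 0.48)/0.01709 = -0.01567/0.01709 = -0.917.
p-value = 2·P(Z > 0.917) ≈ 0.3590, so at α = 0.05 we fail to reject H₀.

z = -0.917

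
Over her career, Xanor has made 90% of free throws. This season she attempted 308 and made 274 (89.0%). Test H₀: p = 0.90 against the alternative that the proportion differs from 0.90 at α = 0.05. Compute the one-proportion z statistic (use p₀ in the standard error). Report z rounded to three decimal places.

z = -0.608

p̂ = 274/308 ≈ 0.88961.
Standard error under H₀: √(0.9×0.1/308) = 0.01709.
z = (0.88961 − 0.9)/0.01709 = -0.01039/0.01709 = -0.608.
Two-sided p-value ≈ 2·Φ(−0.608) = 0.5433; since p > α = 0.05, fail to reject H₀.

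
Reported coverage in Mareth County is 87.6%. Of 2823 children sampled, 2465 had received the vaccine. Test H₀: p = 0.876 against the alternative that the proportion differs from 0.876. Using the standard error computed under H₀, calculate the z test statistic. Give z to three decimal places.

p̂ = 2465/2823 ≈ 0.873185.
SE = √(p₀(1−p₀)/n) = √(0.10862/2823) = 0.006203.
z = (0.873185 − 0.876)/0.006203 = -0.002815/0.006203 = -0.454.
p-value = 2·P(Z > 0.454) ≈ 0.6499.

z = -0.454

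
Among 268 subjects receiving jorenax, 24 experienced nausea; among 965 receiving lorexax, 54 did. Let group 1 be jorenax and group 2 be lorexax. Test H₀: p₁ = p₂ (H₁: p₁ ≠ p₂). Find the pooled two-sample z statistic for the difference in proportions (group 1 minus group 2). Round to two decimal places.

z = 2.00

p̂₁ = 24/268 ≈ 0.0896, p̂₂ = 54/965 ≈ 0.0560.
Pooled p̂ = (24+54)/(268+965) = 78/1233 = 0.0633.
SE = √(0.0592585 × 0.00476761) = 0.0168.
z = (0.0896 − 0.0560)/0.0168 = 0.0336/0.0168 = 2.00.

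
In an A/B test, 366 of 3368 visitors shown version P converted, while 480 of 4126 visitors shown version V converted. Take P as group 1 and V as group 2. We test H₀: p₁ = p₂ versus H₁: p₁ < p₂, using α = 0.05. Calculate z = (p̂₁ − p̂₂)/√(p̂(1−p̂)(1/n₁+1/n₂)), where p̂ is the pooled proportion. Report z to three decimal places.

p̂₁ = 366/3368 = 0.108670, p̂₂ = 480/4126 = 0.116335.
Pooled p̂ = (366+480)/(3368+4126) = 846/7494 = 0.112890.
SE = √(0.100146 × 0.000539278) = 0.007349.
z = (0.108670 − 0.116335)/0.007349 = -0.007665/0.007349 = -1.043.
p-value = P(Z < -1.043) ≈ 0.1485. With α = 0.05, fail to reject H₀.

z = -1.043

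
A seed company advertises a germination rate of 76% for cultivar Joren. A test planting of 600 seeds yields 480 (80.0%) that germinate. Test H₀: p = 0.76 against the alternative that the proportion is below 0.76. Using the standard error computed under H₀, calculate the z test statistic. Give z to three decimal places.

z = 2.294

p̂ = 480/600 ≈ 0.80000.
Under H₀, SE = √(0.76·0.24/600) = √(0.000304) = 0.01744.
z = (0.80000 − 0.76)/0.01744 = 0.04000/0.01744 = 2.294.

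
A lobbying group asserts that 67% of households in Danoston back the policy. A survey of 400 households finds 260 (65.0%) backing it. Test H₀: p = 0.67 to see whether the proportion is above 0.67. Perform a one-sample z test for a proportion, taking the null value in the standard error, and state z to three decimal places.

p̂ = 260/400 ≈ 0.65000.
Standard error under H₀: √(0.67×0.33/400) = 0.02351.
z = (0.65000 − 0.67)/0.02351 = -0.02000/0.02351 = -0.851.
p-value = P(Z > -0.851) ≈ 0.8025.

z = -0.851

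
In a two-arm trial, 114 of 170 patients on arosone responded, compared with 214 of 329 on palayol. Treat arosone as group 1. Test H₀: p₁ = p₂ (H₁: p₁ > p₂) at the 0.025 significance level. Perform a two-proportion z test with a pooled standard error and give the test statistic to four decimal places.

z = 0.4491

p̂₁ = 114/170 = 0.670588, p̂₂ = 214/329 = 0.650456.
Pooled p̂ = (114+214)/(170+329) = 328/499 = 0.657315.
SE = √(0.225252 × 0.00892187) = 0.044829.
z = (0.670588 − 0.650456)/0.044829 = 0.020132/0.044829 = 0.4491.
p-value = P(Z > 0.449) ≈ 0.3267, so at α = 0.025 we fail to reject H₀.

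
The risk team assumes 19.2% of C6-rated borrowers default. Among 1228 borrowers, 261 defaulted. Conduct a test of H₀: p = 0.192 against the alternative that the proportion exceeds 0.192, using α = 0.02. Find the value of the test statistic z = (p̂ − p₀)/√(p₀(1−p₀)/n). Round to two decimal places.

p̂ = 261/1228 = 0.2125.
Standard error under H₀: √(0.192×0.808/1228) = 0.0112.
z = (0.2125 − 0.192)/0.0112 = 0.0205/0.0112 = 1.83.
p-value = P(Z > 1.828) ≈ 0.0338. With α = 0.02, fail to reject H₀.

z = 1.83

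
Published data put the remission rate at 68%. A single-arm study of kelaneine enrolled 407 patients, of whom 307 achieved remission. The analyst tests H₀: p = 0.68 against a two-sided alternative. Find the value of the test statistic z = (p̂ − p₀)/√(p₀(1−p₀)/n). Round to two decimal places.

z = 3.21

p̂ = 307/407 ≈ 0.75430.
Standard error under H₀: √(0.68×0.32/407) = 0.02312.
z = (0.75430 − 0.68)/0.02312 = 0.07430/0.02312 = 3.21.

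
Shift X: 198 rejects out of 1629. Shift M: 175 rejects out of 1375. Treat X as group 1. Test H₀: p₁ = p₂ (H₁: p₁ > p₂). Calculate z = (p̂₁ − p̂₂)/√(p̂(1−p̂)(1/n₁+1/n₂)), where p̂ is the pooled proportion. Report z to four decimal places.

p̂₁ = 198/1629 = 0.121547, p̂₂ = 175/1375 = 0.127273.
Pooled p̂ = (198+175)/(1629+1375) = 373/3004 = 0.124168.
SE = √(p̂(1−p̂)(1/n₁+1/n₂)) = √(0.124168·0.875832·0.00134115) = √(0.00014585) = 0.012077.
z = (0.121547 − 0.127273)/0.012077 = -0.005726/0.012077 = -0.4741.
p-value = P(Z > -0.474) ≈ 0.6823.

z = -0.4741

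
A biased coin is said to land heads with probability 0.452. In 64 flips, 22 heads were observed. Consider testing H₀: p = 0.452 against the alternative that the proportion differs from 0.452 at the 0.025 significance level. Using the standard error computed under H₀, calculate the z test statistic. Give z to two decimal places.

z = -1.74

p̂ = 22/64 = 0.3438.
Standard error under H₀: √(0.452×0.548/64) = 0.0622.
z = (0.3438 − 0.452)/0.0622 = -0.1082/0.0622 = -1.74.
Two-sided p-value ≈ 2·Φ(−1.740) = 0.0819, so at α = 0.025 we fail to reject H₀.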